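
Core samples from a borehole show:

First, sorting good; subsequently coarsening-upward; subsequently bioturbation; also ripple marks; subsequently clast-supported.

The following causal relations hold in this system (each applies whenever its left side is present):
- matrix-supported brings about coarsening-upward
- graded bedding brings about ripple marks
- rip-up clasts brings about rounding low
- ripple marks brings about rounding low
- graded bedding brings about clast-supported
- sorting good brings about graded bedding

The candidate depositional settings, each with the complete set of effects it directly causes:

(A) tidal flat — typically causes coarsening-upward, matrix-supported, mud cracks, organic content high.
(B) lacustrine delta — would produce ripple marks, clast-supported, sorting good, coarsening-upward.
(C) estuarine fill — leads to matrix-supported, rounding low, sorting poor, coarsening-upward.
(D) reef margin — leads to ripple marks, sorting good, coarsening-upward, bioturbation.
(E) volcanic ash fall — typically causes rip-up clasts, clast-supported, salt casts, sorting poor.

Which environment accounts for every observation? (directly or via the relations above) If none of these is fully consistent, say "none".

Testing each hypothesis:
(A) tidal flat — fails on sorting good, bioturbation, ripple marks, clast-supported (predicts matrix-supported, not clast-supported)
(B) lacustrine delta — does not account for bioturbation
(C) estuarine fill — sorting good -; coarsening-upward +; bioturbation -; ripple marks -; clast-supported -
(D) reef margin — accounts for every observation (clast-supported through sorting good → graded bedding → clast-supported)
(E) volcanic ash fall — fails on sorting good, coarsening-upward, bioturbation, ripple marks (predicts sorting poor, not sorting good)
Only (D) is consistent with every observation.

D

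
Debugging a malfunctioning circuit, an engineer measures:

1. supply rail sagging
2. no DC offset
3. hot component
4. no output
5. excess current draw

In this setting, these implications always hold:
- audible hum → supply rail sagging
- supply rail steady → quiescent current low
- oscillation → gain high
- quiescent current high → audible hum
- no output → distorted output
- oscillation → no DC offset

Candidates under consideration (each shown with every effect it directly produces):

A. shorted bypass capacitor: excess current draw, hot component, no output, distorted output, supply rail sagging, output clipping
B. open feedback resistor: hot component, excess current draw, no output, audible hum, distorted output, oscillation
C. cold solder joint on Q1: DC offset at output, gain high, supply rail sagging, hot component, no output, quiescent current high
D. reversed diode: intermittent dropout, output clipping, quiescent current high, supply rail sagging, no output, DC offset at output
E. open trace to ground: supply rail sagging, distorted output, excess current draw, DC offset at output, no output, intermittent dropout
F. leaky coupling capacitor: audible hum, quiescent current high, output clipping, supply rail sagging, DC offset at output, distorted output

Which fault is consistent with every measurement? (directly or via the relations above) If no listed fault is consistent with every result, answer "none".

B

For each candidate, compare predicted effects to what was observed:
(A) shorted bypass capacitor — does not account for no DC offset
(B) open feedback resistor — accounts for every observation (supply rail sagging via audible hum → supply rail sagging)
(C) cold solder joint on Q1 — fails on no DC offset, excess current draw (predicts DC offset at output, not no DC offset)
(D) reversed diode — fails on no DC offset, hot component, excess current draw (predicts DC offset at output, not no DC offset)
(E) open trace to ground — supply rail sagging ✓; no DC offset ✗; hot component ✗; no output ✓; excess current draw ✓
(F) leaky coupling capacitor — fails on no DC offset, hot component, no output, excess current draw (predicts DC offset at output, not no DC offset)
(B) alone accounts for all the evidence.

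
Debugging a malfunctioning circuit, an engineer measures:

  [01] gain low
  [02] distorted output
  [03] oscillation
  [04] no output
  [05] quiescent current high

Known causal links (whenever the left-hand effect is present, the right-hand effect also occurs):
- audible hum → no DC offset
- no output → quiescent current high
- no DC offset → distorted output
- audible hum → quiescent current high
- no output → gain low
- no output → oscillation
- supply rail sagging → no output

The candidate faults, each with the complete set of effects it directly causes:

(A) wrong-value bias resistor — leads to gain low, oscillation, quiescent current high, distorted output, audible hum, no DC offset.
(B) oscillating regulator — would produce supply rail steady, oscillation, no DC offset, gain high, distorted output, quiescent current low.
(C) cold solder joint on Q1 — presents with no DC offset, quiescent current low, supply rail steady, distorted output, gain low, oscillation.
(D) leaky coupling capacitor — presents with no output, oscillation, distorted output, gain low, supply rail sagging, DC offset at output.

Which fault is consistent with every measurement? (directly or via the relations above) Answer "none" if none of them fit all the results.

Testing each hypothesis:
(A) wrong-value bias resistor — does not account for no output
(B) oscillating regulator — gain low NO; distorted output yes; oscillation yes; no output NO; quiescent current high NO
(C) cold solder joint on Q1 — gain low yes; distorted output yes; oscillation yes; no output NO; quiescent current high NO
(D) leaky coupling capacitor — accounts for every observation (quiescent current high through no output → quiescent current high)
Only (D) is consistent with every observation.

D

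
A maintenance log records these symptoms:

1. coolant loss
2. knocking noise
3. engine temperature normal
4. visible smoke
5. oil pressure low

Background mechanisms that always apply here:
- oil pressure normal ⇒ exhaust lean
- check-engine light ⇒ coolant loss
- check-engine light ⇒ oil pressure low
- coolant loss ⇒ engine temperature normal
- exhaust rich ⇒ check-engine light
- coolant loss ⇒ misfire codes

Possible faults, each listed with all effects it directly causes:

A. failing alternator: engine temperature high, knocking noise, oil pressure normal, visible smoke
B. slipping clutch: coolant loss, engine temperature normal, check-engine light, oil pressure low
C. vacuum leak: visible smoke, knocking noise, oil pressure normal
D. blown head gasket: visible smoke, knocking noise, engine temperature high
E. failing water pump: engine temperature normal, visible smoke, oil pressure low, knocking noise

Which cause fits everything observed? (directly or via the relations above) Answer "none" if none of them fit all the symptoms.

none

Per-candidate check:
(A) failing alternator — fails on coolant loss, engine temperature normal, oil pressure low (predicts engine temperature high, not engine temperature normal; predicts oil pressure normal, not oil pressure low)
(B) slipping clutch — coolant loss match; knocking noise miss; engine temperature normal match; visible smoke miss; oil pressure low match
(C) vacuum leak — fails on coolant loss, engine temperature normal, oil pressure low (predicts oil pressure normal, not oil pressure low)
(D) blown head gasket — fails on coolant loss, engine temperature normal, oil pressure low (predicts engine temperature high, not engine temperature normal)
(E) failing water pump — does not account for coolant loss
None of the listed candidates fits everything.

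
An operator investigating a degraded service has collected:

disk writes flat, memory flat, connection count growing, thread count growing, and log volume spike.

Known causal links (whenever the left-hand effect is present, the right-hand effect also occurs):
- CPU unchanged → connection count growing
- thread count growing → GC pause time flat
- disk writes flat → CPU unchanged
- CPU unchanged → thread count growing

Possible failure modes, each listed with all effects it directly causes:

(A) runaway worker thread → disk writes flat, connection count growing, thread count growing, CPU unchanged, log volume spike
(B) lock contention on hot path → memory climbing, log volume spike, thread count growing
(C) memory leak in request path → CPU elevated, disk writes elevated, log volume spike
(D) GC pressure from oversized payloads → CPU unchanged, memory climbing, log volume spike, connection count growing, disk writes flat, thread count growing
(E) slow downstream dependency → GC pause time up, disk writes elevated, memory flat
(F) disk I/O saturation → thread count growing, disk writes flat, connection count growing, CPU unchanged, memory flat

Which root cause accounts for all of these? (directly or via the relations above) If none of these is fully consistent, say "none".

none

Per-candidate check:
(A) runaway worker thread — does not account for memory flat
(B) lock contention on hot path — disk writes flat -; memory flat -; connection count growing -; thread count growing +; log volume spike +
(C) memory leak in request path — disk writes flat -; memory flat -; connection count growing -; thread count growing -; log volume spike +
(D) GC pressure from oversized payloads — fails on memory flat (predicts memory climbing, not memory flat)
(E) slow downstream dependency — disk writes flat -; memory flat +; connection count growing -; thread count growing -; log volume spike -
(F) disk I/O saturation — does not account for log volume spike
No candidate is consistent with all observations.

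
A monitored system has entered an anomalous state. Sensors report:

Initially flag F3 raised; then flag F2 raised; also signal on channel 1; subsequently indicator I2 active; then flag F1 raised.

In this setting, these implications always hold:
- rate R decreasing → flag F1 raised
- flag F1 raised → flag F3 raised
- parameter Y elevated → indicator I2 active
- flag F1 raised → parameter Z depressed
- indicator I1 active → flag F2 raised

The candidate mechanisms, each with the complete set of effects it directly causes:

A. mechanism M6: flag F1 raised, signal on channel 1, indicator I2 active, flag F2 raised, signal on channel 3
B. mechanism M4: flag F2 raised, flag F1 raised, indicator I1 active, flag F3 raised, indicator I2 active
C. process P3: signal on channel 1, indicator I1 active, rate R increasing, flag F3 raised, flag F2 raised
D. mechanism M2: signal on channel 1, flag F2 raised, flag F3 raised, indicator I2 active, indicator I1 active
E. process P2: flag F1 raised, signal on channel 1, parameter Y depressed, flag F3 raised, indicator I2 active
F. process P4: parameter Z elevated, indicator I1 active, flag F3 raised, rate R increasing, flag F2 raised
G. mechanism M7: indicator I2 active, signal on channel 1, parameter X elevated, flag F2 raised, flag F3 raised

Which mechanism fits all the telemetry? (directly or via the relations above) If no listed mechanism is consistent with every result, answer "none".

A

Per-candidate check:
(A) mechanism M6 — flag F3 raised ✓ (via flag F1 raised → flag F3 raised); flag F2 raised ✓; signal on channel 1 ✓; indicator I2 active ✓; flag F1 raised ✓
(B) mechanism M4 — does not account for signal on channel 1
(C) process P3 — flag F3 raised ✓; flag F2 raised ✓; signal on channel 1 ✓; indicator I2 active ✗; flag F1 raised ✗
(D) mechanism M2 — does not account for flag F1 raised
(E) process P2 — does not account for flag F2 raised
(F) process P4 — flag F3 raised ✓; flag F2 raised ✓; signal on channel 1 ✗; indicator I2 active ✗; flag F1 raised ✗
(G) mechanism M7 — does not account for flag F1 raised
Only (A) is consistent with every observation.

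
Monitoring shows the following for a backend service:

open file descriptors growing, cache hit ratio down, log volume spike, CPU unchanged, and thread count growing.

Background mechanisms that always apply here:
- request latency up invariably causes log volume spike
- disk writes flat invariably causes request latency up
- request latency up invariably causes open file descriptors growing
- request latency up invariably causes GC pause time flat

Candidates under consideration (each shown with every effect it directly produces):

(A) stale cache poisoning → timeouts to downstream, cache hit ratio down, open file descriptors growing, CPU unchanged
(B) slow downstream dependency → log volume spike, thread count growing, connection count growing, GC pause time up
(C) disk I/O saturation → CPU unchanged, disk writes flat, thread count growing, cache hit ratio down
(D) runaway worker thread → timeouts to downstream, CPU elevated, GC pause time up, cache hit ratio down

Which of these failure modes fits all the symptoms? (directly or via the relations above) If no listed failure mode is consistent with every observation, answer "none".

For each candidate, compare predicted effects to what was observed:
(A) stale cache poisoning — open file descriptors growing ✓; cache hit ratio down ✓; log volume spike ✗; CPU unchanged ✓; thread count growing ✗
(B) slow downstream dependency — does not account for open file descriptors growing, cache hit ratio down, CPU unchanged
(C) disk I/O saturation — accounts for every observation (open file descriptors growing through disk writes flat → request latency up → open file descriptors growing)
(D) runaway worker thread — open file descriptors growing ✗; cache hit ratio down ✓; log volume spike ✗; CPU unchanged ✗; thread count growing ✗
(C) alone accounts for all the evidence.

C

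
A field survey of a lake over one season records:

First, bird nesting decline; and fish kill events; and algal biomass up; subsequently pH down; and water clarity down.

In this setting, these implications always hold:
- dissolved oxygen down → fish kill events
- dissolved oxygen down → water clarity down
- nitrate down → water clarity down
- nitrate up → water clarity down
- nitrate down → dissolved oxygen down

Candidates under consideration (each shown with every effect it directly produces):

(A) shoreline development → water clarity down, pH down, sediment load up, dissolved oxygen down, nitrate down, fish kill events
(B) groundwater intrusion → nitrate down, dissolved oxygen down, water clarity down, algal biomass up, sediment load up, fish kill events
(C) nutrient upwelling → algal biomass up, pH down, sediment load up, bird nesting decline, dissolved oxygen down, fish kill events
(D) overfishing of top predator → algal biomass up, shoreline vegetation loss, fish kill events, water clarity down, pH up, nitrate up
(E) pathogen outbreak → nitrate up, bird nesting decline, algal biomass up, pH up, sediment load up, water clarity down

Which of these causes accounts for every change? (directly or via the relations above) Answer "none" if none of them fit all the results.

C

Testing each hypothesis:
(A) shoreline development — bird nesting decline ✗; fish kill events ✓; algal biomass up ✗; pH down ✓; water clarity down ✓
(B) groundwater intrusion — bird nesting decline ✗; fish kill events ✓; algal biomass up ✓; pH down ✗; water clarity down ✓
(C) nutrient upwelling — accounts for every observation (water clarity down via dissolved oxygen down → water clarity down)
(D) overfishing of top predator — fails on bird nesting decline, pH down (predicts pH up, not pH down)
(E) pathogen outbreak — bird nesting decline ✓; fish kill events ✗; algal biomass up ✓; pH down ✗; water clarity down ✓
(C) alone accounts for all the evidence.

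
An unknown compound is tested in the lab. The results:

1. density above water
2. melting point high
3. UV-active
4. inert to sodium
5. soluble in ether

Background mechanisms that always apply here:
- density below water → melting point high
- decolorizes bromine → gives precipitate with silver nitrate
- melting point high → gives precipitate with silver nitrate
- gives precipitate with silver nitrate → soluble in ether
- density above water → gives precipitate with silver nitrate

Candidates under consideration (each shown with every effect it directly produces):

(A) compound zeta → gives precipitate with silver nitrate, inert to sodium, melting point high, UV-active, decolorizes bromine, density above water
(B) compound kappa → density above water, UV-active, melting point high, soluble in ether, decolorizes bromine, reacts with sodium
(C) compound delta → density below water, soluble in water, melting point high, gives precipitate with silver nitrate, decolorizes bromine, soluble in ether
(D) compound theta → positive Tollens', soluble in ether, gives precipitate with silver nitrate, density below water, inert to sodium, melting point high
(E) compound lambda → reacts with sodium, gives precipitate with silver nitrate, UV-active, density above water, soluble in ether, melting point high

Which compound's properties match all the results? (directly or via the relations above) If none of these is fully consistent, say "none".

A

Testing each hypothesis:
(A) compound zeta — accounts for every observation (soluble in ether by gives precipitate with silver nitrate → soluble in ether)
(B) compound kappa — fails on inert to sodium (predicts reacts with sodium, not inert to sodium)
(C) compound delta — density above water ✗; melting point high ✓; UV-active ✗; inert to sodium ✗; soluble in ether ✓
(D) compound theta — density above water ✗; melting point high ✓; UV-active ✗; inert to sodium ✓; soluble in ether ✓
(E) compound lambda — density above water ✓; melting point high ✓; UV-active ✓; inert to sodium ✗; soluble in ether ✓
(A) is the only candidate with no mismatches.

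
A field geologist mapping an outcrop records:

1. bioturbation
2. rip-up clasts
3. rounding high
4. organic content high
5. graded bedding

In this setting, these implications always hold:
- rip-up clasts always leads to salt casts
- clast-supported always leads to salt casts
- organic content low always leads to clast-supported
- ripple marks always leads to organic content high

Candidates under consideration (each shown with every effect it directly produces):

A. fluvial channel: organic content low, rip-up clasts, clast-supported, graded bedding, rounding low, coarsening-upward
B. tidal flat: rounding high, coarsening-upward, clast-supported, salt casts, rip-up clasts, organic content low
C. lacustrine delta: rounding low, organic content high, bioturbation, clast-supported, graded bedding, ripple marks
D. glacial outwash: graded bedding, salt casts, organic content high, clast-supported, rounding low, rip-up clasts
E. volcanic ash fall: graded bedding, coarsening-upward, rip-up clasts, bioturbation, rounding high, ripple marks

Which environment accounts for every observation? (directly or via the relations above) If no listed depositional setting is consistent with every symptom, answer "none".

E

For each candidate, compare predicted effects to what was observed:
(A) fluvial channel — bioturbation miss; rip-up clasts match; rounding high miss; organic content high miss; graded bedding match
(B) tidal flat — bioturbation miss; rip-up clasts match; rounding high match; organic content high miss; graded bedding miss
(C) lacustrine delta — fails on rip-up clasts, rounding high (predicts rounding low, not rounding high)
(D) glacial outwash — fails on bioturbation, rounding high (predicts rounding low, not rounding high)
(E) volcanic ash fall — accounts for every observation (organic content high through ripple marks → organic content high)
(E) is the only candidate with no mismatches.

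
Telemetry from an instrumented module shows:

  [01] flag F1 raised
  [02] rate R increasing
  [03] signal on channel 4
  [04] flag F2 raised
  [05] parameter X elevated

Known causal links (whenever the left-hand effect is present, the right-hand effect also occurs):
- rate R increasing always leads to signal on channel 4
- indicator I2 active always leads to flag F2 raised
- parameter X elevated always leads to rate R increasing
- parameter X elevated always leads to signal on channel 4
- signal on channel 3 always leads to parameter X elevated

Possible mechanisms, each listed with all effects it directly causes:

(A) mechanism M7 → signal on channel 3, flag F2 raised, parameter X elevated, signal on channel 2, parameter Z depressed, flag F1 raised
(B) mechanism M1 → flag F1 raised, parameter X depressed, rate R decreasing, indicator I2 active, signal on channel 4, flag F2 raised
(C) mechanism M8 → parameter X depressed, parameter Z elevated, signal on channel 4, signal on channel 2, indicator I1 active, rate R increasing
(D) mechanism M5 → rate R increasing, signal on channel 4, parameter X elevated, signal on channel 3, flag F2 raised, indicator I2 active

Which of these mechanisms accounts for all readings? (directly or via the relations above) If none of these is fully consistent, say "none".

A

For each candidate, compare predicted effects to what was observed:
(A) mechanism M7 — flag F1 raised yes; rate R increasing yes (via parameter X elevated → rate R increasing); signal on channel 4 yes (via parameter X elevated → signal on channel 4); flag F2 raised yes; parameter X elevated yes
(B) mechanism M1 — fails on rate R increasing, parameter X elevated (predicts rate R decreasing, not rate R increasing; predicts parameter X depressed, not parameter X elevated)
(C) mechanism M8 — flag F1 raised NO; rate R increasing yes; signal on channel 4 yes; flag F2 raised NO; parameter X elevated NO
(D) mechanism M5 — flag F1 raised NO; rate R increasing yes; signal on channel 4 yes; flag F2 raised yes; parameter X elevated yes
(A) alone accounts for all the evidence.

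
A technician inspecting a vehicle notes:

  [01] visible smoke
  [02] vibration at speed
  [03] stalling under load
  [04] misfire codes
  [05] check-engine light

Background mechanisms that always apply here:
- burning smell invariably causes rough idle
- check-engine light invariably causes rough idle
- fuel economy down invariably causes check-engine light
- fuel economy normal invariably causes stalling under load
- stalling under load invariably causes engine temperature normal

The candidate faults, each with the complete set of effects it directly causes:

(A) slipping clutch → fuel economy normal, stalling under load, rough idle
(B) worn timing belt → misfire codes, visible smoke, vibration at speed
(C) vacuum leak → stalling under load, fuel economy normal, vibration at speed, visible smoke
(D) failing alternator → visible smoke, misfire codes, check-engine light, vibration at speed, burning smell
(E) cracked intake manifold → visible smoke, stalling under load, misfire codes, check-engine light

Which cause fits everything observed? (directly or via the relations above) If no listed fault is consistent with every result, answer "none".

none

Checking each candidate against the observations:
(A) slipping clutch — visible smoke miss; vibration at speed miss; stalling under load match; misfire codes miss; check-engine light miss
(B) worn timing belt — visible smoke match; vibration at speed match; stalling under load miss; misfire codes match; check-engine light miss
(C) vacuum leak — does not account for misfire codes, check-engine light
(D) failing alternator — visible smoke match; vibration at speed match; stalling under load miss; misfire codes match; check-engine light match
(E) cracked intake manifold — visible smoke match; vibration at speed miss; stalling under load match; misfire codes match; check-engine light match
No candidate is consistent with all observations.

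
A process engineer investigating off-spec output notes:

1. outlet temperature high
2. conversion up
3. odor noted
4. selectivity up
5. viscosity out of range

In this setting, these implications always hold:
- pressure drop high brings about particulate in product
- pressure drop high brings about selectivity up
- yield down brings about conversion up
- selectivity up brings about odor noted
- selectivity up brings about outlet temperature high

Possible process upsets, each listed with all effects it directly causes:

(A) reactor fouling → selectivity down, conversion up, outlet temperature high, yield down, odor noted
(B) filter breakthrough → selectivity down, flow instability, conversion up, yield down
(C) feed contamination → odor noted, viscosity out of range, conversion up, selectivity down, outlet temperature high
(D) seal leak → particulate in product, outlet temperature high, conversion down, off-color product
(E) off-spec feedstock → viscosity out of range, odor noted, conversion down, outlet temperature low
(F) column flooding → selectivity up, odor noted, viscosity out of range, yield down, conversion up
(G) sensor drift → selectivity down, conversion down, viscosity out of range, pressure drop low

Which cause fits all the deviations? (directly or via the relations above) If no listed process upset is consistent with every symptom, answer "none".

Checking each candidate against the observations:
(A) reactor fouling — fails on selectivity up, viscosity out of range (predicts selectivity down, not selectivity up)
(B) filter breakthrough — fails on outlet temperature high, odor noted, selectivity up, viscosity out of range (predicts selectivity down, not selectivity up)
(C) feed contamination — outlet temperature high ✓; conversion up ✓; odor noted ✓; selectivity up ✗; viscosity out of range ✓
(D) seal leak — outlet temperature high ✓; conversion up ✗; odor noted ✗; selectivity up ✗; viscosity out of range ✗
(E) off-spec feedstock — outlet temperature high ✗; conversion up ✗; odor noted ✓; selectivity up ✗; viscosity out of range ✓
(F) column flooding — accounts for every observation (outlet temperature high via selectivity up → outlet temperature high)
(G) sensor drift — fails on outlet temperature high, conversion up, odor noted, selectivity up (predicts conversion down, not conversion up; predicts selectivity down, not selectivity up)
Only (F) is consistent with every observation.

F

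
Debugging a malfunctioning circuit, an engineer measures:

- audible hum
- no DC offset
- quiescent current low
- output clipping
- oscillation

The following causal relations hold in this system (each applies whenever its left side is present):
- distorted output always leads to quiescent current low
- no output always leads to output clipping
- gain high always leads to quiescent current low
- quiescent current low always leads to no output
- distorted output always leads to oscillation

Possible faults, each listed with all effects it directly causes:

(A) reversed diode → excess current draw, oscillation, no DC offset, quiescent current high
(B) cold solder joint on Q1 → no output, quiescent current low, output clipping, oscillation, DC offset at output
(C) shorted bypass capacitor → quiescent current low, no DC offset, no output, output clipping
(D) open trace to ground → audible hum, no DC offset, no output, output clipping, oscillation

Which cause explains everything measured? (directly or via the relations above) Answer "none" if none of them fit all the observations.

none

Per-candidate check:
(A) reversed diode — audible hum NO; no DC offset yes; quiescent current low NO; output clipping NO; oscillation yes
(B) cold solder joint on Q1 — fails on audible hum, no DC offset (predicts DC offset at output, not no DC offset)
(C) shorted bypass capacitor — audible hum NO; no DC offset yes; quiescent current low yes; output clipping yes; oscillation NO
(D) open trace to ground — does not account for quiescent current low
No candidate is consistent with all observations.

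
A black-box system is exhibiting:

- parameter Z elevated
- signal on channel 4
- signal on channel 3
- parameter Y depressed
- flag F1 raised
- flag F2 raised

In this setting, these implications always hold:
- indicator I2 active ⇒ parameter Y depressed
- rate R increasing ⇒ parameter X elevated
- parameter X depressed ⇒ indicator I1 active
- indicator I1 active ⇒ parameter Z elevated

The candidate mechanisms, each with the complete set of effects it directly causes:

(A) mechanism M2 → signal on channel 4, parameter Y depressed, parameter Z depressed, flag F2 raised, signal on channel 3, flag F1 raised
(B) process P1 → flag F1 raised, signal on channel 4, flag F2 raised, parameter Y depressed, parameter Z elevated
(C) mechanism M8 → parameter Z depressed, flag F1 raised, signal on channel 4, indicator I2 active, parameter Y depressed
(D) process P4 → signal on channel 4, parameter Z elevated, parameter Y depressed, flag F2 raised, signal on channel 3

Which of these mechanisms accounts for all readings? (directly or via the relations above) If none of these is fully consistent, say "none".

Testing each hypothesis:
(A) mechanism M2 — fails on parameter Z elevated (predicts parameter Z depressed, not parameter Z elevated)
(B) process P1 — does not account for signal on channel 3
(C) mechanism M8 — fails on parameter Z elevated, signal on channel 3, flag F2 raised (predicts parameter Z depressed, not parameter Z elevated)
(D) process P4 — does not account for flag F1 raised
None of the listed candidates fits everything.

none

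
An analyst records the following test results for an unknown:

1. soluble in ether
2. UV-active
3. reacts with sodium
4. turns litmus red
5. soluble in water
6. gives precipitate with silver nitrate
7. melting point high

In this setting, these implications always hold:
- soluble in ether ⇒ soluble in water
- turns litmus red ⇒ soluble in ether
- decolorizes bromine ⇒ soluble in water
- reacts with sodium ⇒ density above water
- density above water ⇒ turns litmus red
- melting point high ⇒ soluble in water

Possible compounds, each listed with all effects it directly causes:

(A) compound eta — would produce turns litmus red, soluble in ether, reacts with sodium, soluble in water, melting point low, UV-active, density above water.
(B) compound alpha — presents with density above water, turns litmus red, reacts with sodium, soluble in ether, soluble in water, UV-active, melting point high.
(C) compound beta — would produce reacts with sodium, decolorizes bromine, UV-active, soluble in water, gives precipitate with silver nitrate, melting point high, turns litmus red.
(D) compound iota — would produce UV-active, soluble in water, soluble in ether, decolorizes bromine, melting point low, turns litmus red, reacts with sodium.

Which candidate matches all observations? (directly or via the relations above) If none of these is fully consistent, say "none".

For each candidate, compare predicted effects to what was observed:
(A) compound eta — fails on gives precipitate with silver nitrate, melting point high (predicts melting point low, not melting point high)
(B) compound alpha — soluble in ether yes; UV-active yes; reacts with sodium yes; turns litmus red yes; soluble in water yes; gives precipitate with silver nitrate NO; melting point high yes
(C) compound beta — accounts for every observation (soluble in ether through turns litmus red → soluble in ether)
(D) compound iota — soluble in ether yes; UV-active yes; reacts with sodium yes; turns litmus red yes; soluble in water yes; gives precipitate with silver nitrate NO; melting point high NO
(C) is the only candidate with no mismatches.

C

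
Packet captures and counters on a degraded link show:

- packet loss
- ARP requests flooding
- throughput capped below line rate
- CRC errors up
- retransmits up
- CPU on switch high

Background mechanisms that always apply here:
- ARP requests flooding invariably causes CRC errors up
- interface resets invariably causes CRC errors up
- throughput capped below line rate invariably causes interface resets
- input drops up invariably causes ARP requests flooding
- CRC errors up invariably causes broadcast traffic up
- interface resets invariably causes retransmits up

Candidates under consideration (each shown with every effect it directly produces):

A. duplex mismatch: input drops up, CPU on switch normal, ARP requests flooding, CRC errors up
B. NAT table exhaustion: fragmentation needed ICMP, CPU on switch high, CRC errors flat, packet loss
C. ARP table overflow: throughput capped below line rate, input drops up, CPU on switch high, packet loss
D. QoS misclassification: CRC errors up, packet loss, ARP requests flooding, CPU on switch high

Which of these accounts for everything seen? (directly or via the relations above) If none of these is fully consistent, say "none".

C

Testing each hypothesis:
(A) duplex mismatch — packet loss ✗; ARP requests flooding ✓; throughput capped below line rate ✗; CRC errors up ✓; retransmits up ✗; CPU on switch high ✗
(B) NAT table exhaustion — fails on ARP requests flooding, throughput capped below line rate, CRC errors up, retransmits up (predicts CRC errors flat, not CRC errors up)
(C) ARP table overflow — accounts for every observation (ARP requests flooding by input drops up → ARP requests flooding)
(D) QoS misclassification — does not account for throughput capped below line rate, retransmits up
(C) is the only candidate with no mismatches.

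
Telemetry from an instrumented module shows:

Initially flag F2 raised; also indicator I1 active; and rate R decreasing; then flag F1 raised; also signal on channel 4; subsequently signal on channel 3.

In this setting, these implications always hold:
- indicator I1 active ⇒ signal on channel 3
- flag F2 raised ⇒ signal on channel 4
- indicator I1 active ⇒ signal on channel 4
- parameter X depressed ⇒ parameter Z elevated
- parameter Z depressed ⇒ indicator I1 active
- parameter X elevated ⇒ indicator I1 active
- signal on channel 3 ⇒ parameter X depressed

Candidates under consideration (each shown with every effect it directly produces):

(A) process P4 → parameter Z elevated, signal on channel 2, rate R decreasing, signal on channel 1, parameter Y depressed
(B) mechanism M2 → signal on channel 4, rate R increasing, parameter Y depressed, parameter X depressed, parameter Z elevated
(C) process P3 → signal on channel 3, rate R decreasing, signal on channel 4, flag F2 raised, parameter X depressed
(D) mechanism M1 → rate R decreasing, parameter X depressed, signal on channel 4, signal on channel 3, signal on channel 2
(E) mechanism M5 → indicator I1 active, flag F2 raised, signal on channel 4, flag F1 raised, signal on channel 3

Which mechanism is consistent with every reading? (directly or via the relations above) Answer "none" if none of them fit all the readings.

none

Checking each candidate against the observations:
(A) process P4 — flag F2 raised miss; indicator I1 active miss; rate R decreasing match; flag F1 raised miss; signal on channel 4 miss; signal on channel 3 miss
(B) mechanism M2 — fails on flag F2 raised, indicator I1 active, rate R decreasing, flag F1 raised, signal on channel 3 (predicts rate R increasing, not rate R decreasing)
(C) process P3 — flag F2 raised match; indicator I1 active miss; rate R decreasing match; flag F1 raised miss; signal on channel 4 match; signal on channel 3 match
(D) mechanism M1 — flag F2 raised miss; indicator I1 active miss; rate R decreasing match; flag F1 raised miss; signal on channel 4 match; signal on channel 3 match
(E) mechanism M5 — does not account for rate R decreasing
None of the listed candidates fits everything.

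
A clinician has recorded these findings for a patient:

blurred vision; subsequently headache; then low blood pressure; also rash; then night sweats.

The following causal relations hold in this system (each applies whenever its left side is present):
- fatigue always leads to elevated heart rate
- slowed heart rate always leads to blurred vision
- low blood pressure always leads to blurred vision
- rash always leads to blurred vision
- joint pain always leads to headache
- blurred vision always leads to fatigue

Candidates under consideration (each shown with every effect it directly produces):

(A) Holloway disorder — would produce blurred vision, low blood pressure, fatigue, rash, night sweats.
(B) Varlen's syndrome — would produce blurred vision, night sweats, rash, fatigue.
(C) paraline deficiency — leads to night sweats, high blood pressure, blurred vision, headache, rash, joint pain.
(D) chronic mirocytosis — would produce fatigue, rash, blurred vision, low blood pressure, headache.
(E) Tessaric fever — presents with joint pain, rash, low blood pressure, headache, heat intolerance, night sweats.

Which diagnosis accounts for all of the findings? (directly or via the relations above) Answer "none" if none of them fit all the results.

Per-candidate check:
(A) Holloway disorder — blurred vision yes; headache NO; low blood pressure yes; rash yes; night sweats yes
(B) Varlen's syndrome — blurred vision yes; headache NO; low blood pressure NO; rash yes; night sweats yes
(C) paraline deficiency — fails on low blood pressure (predicts high blood pressure, not low blood pressure)
(D) chronic mirocytosis — does not account for night sweats
(E) Tessaric fever — blurred vision yes (by rash → blurred vision); headache yes; low blood pressure yes; rash yes; night sweats yes
Only (E) is consistent with every observation.

E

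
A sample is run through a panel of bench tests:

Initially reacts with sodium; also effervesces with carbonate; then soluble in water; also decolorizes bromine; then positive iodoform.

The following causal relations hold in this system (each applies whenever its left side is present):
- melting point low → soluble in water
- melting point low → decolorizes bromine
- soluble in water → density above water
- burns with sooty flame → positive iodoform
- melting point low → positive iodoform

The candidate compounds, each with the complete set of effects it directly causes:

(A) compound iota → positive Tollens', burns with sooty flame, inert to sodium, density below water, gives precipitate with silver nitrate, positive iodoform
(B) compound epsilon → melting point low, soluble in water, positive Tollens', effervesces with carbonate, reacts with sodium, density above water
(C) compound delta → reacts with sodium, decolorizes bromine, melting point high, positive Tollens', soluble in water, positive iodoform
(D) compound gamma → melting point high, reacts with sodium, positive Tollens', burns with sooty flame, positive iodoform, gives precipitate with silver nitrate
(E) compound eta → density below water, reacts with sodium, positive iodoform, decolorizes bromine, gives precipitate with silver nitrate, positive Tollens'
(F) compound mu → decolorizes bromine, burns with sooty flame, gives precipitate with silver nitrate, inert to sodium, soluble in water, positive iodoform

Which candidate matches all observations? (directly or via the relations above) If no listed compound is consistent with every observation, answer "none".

B

Testing each hypothesis:
(A) compound iota — reacts with sodium ✗; effervesces with carbonate ✗; soluble in water ✗; decolorizes bromine ✗; positive iodoform ✓
(B) compound epsilon — accounts for every observation (decolorizes bromine by melting point low → decolorizes bromine)
(C) compound delta — reacts with sodium ✓; effervesces with carbonate ✗; soluble in water ✓; decolorizes bromine ✓; positive iodoform ✓
(D) compound gamma — does not account for effervesces with carbonate, soluble in water, decolorizes bromine
(E) compound eta — does not account for effervesces with carbonate, soluble in water
(F) compound mu — fails on reacts with sodium, effervesces with carbonate (predicts inert to sodium, not reacts with sodium)
(B) is the only candidate with no mismatches.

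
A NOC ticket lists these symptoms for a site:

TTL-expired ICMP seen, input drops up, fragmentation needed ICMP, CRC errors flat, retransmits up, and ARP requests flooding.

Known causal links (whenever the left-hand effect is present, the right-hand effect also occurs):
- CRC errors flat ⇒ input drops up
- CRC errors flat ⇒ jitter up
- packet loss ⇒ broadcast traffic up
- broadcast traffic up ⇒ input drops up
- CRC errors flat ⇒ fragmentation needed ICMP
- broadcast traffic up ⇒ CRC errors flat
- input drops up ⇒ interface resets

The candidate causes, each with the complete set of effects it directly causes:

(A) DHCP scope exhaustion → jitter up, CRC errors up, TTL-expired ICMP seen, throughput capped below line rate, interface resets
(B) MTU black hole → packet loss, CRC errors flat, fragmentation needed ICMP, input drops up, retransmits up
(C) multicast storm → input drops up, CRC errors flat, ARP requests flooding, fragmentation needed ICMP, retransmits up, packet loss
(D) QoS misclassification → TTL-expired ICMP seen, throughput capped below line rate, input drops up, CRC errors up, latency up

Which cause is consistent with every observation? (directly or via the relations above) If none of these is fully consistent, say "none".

For each candidate, compare predicted effects to what was observed:
(A) DHCP scope exhaustion — fails on input drops up, fragmentation needed ICMP, CRC errors flat, retransmits up, ARP requests flooding (predicts CRC errors up, not CRC errors flat)
(B) MTU black hole — TTL-expired ICMP seen NO; input drops up yes; fragmentation needed ICMP yes; CRC errors flat yes; retransmits up yes; ARP requests flooding NO
(C) multicast storm — TTL-expired ICMP seen NO; input drops up yes; fragmentation needed ICMP yes; CRC errors flat yes; retransmits up yes; ARP requests flooding yes
(D) QoS misclassification — TTL-expired ICMP seen yes; input drops up yes; fragmentation needed ICMP NO; CRC errors flat NO; retransmits up NO; ARP requests flooding NO
Every candidate fails on at least one observation.

none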